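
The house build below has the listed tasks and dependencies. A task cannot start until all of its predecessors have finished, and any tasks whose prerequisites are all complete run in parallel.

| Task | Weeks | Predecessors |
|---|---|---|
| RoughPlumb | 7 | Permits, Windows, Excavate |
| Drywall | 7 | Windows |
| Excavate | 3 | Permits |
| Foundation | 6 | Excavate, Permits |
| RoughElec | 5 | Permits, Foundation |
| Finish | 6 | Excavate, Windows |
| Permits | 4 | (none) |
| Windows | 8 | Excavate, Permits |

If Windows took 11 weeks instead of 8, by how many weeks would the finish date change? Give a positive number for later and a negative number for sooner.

The binding path is Permits→Excavate→Windows→RoughPlumb = 4+3+8+7 = 22; finish at 22 weeks.
Windows is on the critical path; changing it to 11 makes that path 25 weeks.
That remains the longest chain; total 25 weeks.
Change in finish: 25 − 22 = +3 weeks.

3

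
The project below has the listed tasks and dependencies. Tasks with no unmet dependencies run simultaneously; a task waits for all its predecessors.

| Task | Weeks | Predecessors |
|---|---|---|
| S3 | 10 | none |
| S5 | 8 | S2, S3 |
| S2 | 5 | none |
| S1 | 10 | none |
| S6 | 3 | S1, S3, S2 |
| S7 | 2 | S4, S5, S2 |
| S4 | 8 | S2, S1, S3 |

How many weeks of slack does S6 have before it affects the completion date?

7

Critical path: S1→S4→S7 = 10+8+2 = 20, so the finish is 20 weeks.
The longest chain containing S6 totals 13 weeks.
Slack of S6 = 17 − 10 = 7 weeks.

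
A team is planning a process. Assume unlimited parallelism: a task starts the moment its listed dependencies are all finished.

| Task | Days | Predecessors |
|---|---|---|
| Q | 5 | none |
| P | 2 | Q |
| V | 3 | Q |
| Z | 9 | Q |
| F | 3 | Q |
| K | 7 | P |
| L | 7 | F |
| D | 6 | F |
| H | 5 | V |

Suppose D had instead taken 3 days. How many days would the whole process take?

Actual critical path: Q→F→L = 5+3+7 = 15 ⇒ 15 days.
D is off the critical path — its longest chain is 14 days, giving 1 of slack.
That remains the longest chain; total 15 days.

15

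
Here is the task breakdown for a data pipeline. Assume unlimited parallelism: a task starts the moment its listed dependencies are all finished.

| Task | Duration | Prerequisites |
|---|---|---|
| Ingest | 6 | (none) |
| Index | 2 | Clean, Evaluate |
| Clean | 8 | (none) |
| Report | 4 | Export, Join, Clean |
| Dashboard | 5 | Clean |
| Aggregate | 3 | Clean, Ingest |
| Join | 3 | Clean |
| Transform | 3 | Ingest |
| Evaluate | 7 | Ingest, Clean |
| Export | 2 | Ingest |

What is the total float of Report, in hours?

Clean→Evaluate→Index = 8+7+2 = 17 sets the makespan at 17 hours.
Report finishes as early as 15 and must finish by 17.
Slack of Report = 13 − 11 = 2 hours.

2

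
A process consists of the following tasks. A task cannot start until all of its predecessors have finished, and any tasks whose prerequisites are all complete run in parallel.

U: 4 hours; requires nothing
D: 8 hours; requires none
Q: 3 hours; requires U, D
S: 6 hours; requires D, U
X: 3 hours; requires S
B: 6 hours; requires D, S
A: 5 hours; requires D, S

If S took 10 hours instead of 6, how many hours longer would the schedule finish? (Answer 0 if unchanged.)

Actual critical path: D→S→B = 8+6+6 = 20 ⇒ 20 hours.
S lies on that path, so at 10 hours the path becomes 24 hours.
No other chain overtakes it, so the finish is 24 hours.
Change in finish: 24 − 20 = +4 hours.

4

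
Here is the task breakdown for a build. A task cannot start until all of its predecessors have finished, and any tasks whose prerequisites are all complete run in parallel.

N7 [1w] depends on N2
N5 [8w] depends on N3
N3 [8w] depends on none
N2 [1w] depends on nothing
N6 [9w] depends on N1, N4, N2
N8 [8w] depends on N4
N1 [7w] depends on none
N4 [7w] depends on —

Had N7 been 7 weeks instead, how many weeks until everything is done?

Actual critical path: N1→N6 = 7+9 = 16 ⇒ 16 weeks.
The longest path through N7 is only 2 weeks, so N7 has float 14.
No other chain overtakes it, so the finish is 16 weeks.

16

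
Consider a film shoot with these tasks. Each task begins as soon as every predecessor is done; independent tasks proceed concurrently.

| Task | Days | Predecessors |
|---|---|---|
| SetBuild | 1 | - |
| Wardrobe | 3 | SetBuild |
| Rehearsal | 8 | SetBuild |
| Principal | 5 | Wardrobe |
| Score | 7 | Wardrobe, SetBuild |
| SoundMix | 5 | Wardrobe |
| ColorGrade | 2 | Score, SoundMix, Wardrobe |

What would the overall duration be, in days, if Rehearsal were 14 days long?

15

The binding path is SetBuild→Wardrobe→Score→ColorGrade = 1+3+7+2 = 13; finish at 13 days.
The longest path through Rehearsal is only 9 days, so Rehearsal has float 4.
New critical path: SetBuild→Rehearsal = 1+14 = 15 ⇒ 15 days.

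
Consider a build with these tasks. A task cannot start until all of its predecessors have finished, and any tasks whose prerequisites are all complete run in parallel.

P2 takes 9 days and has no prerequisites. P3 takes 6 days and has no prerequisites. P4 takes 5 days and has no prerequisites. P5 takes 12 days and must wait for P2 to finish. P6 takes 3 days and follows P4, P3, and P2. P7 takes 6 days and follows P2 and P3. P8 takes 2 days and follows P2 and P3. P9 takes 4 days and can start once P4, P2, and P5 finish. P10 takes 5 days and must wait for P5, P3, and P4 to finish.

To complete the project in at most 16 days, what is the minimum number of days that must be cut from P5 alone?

10

Current finish: 26 days; target: 16.
P5 is on every critical path, so each day cut from P5 cuts the finish by one (this holds down to a finish of 15).
Need 26 − 16 = 10 days off P5 → P5 becomes 2 days, finish becomes 16.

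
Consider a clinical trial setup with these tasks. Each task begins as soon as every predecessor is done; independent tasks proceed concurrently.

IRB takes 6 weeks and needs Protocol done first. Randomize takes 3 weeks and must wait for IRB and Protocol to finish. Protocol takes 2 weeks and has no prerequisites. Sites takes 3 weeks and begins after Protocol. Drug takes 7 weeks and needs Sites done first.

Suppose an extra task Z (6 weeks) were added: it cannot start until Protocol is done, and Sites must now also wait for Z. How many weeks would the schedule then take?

Originally the schedule takes 12 weeks.
With Z inserted, Sites now waits for max(Protocol, Z).
New critical path: Protocol→Z→Sites→Drug = 2+6+3+7 = 18 ⇒ 18 weeks.

18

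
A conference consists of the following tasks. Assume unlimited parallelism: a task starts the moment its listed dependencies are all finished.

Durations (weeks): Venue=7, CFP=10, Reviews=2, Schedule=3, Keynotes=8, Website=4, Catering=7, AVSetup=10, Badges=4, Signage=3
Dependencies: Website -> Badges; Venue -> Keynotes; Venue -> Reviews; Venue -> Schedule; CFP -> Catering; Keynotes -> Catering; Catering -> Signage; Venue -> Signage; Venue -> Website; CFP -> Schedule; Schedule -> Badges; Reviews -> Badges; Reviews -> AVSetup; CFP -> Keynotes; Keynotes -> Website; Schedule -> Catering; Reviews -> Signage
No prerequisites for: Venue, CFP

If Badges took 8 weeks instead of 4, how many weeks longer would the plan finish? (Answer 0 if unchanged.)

Actual critical path: CFP→Keynotes→Catering→Signage = 10+8+7+3 = 28 ⇒ 28 weeks.
The longest path through Badges is only 26 weeks, so Badges has float 2.
New critical path: CFP→Keynotes→Website→Badges = 10+8+4+8 = 30 ⇒ 30 weeks.
Change in finish: 30 − 28 = +2 weeks.

2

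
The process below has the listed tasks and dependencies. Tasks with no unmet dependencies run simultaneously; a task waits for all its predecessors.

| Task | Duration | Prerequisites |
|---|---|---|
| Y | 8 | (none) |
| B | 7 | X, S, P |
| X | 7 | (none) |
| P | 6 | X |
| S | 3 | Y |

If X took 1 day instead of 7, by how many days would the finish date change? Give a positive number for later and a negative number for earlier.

Baseline: X→P→B = 7+6+7 = 20 → 20 days.
X lies on that path, so at 1 day the path becomes 14 days.
The binding chain switches to Y→S→B = 8+3+7 = 18; finish 18 days.
Change in finish: 18 − 20 = -2 days.

-2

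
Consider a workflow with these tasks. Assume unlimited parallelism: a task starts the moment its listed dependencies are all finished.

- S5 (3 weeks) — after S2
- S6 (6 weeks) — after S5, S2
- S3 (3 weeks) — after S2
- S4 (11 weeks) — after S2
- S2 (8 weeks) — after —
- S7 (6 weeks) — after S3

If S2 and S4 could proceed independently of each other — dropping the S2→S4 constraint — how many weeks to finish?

17

Original critical path: S2→S4 = 8+11 = 19 ⇒ 19 weeks.
Without S2→S4, S4's earliest start moves from 8 to 0.
New critical path: S2→S3→S7 = 8+3+6 = 17 ⇒ 17 weeks.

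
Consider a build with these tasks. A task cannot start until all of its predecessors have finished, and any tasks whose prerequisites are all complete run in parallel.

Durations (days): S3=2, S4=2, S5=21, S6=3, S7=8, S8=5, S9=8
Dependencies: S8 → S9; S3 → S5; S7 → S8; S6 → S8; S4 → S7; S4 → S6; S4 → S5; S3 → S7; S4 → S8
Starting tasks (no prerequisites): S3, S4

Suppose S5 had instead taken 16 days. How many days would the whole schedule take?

23

Actual critical path: S3→S5 = 2+21 = 23 ⇒ 23 days.
S5 lies on that path, so at 16 days the path becomes 18 days.
Now S3→S7→S8→S9 = 2+8+5+8 = 23 is longest, so the finish becomes 23 days.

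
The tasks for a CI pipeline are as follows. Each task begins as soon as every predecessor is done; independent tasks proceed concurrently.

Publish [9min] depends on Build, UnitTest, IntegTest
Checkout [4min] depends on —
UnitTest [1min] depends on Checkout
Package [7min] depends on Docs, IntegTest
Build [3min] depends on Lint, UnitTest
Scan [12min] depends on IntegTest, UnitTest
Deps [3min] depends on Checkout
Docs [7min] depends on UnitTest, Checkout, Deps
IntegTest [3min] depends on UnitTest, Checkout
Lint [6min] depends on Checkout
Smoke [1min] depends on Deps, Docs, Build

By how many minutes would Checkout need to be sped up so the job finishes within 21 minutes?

Current finish: 22 minutes; target: 21.
Checkout is on every critical path, so each minute cut from Checkout cuts the finish by one (this holds down to a finish of 19).
Need 22 − 21 = 1 minute off Checkout → Checkout becomes 3 minutes, finish becomes 21.

1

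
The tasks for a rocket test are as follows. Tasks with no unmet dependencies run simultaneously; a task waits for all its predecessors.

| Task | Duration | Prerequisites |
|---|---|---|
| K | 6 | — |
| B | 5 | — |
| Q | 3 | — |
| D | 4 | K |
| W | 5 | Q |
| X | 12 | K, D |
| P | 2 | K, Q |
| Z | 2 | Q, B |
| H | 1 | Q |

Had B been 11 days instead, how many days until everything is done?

Critical path before the change: K→D→X = 6+4+12 = 22 giving 22 days.
B has 15 days of float (longest path through it is 7).
The critical path is still K→D→X; finish is now 22 days.

22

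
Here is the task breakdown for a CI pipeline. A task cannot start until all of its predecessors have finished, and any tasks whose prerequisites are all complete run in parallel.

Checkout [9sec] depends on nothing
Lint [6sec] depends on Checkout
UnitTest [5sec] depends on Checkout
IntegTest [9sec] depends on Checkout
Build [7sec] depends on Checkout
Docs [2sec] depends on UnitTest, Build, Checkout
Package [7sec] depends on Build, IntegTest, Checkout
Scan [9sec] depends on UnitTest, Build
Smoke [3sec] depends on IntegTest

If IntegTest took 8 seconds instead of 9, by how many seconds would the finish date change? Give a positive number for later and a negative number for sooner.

0

Baseline: Checkout→IntegTest→Package = 9+9+7 = 25 → 25 seconds.
Since IntegTest is critical, the -1 change carries straight to that chain (now 24 seconds).
The binding chain switches to Checkout→Build→Scan = 9+7+9 = 25; finish 25 seconds.
Change in finish: 25 − 25 = +0 seconds.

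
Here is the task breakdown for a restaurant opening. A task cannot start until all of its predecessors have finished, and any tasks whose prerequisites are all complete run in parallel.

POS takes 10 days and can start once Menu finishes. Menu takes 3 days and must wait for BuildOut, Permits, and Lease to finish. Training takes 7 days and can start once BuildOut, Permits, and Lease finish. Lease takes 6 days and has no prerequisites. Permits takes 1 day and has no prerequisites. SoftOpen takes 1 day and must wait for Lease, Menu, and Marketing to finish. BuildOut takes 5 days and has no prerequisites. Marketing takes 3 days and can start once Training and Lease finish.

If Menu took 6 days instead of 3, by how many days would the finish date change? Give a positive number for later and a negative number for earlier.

Baseline: Lease→Menu→POS = 6+3+10 = 19 → 19 days.
Menu lies on that path, so at 6 days the path becomes 22 days.
That remains the longest chain; total 22 days.
Change in finish: 22 − 19 = +3 days.

3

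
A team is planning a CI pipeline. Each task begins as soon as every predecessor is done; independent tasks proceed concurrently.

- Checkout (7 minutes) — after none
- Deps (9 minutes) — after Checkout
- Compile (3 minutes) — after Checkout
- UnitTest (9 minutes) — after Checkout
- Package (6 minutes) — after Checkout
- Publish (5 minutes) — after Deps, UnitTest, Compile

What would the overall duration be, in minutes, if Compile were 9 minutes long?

The binding path is Checkout→Deps→Publish = 7+9+5 = 21; finish at 21 minutes.
Compile is off the critical path — its longest chain is 15 minutes, giving 6 of slack.
That remains the longest chain; total 21 minutes.

21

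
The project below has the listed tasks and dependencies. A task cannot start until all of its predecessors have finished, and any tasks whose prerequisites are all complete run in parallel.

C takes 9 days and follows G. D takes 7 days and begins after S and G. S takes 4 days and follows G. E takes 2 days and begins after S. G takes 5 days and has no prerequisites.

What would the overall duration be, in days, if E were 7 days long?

16

Critical path before the change: G→S→D = 5+4+7 = 16 giving 16 days.
E is off the critical path — its longest chain is 11 days, giving 5 of slack.
No other chain overtakes it, so the finish is 16 days.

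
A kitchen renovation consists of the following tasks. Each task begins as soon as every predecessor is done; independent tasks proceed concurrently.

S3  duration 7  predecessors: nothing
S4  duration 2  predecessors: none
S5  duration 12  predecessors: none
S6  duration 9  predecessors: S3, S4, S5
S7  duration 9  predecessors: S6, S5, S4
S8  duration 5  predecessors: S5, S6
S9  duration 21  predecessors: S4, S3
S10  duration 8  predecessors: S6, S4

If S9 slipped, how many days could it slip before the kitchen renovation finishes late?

The longest chain is S5→S6→S7 = 12+9+9 = 30; overall finish 30 days.
Longest path through S9: 28 days (earliest finish 28, latest finish 30).
Float = 30 − 28 = 2.

2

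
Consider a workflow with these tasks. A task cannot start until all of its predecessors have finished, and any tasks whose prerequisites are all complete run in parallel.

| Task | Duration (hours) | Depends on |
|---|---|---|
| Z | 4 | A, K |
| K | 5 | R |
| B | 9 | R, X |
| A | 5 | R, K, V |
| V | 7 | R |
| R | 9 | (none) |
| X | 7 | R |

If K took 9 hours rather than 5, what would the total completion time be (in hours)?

Actual critical path: R→X→B = 9+7+9 = 25 ⇒ 25 hours.
K is off the critical path — its longest chain is 23 hours, giving 2 of slack.
Now R→K→A→Z = 9+9+5+4 = 27 is longest, so the finish becomes 27 hours.

27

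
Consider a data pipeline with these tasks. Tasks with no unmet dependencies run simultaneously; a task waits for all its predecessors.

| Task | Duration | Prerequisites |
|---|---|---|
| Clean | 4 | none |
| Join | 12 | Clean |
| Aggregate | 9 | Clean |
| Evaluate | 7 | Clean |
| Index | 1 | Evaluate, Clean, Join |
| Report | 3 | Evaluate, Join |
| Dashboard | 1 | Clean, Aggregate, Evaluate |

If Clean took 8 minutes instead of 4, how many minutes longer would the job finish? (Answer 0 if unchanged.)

4

Critical path before the change: Clean→Join→Report = 4+12+3 = 19 giving 19 minutes.
Clean is on the critical path; changing it to 8 makes that path 23 minutes.
The critical path is still Clean→Join→Report; finish is now 23 minutes.
Change in finish: 23 − 19 = +4 minutes.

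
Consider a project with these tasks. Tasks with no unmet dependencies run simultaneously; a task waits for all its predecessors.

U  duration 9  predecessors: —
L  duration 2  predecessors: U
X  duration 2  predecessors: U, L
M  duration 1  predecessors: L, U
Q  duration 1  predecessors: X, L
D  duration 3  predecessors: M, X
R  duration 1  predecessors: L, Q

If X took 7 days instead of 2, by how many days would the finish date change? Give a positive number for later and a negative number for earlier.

5

Actual critical path: U→L→X→D = 9+2+2+3 = 16 ⇒ 16 days.
X is on the critical path; changing it to 7 makes that path 21 days.
The critical path is still U→L→X→D; finish is now 21 days.
Change in finish: 21 − 16 = +5 days.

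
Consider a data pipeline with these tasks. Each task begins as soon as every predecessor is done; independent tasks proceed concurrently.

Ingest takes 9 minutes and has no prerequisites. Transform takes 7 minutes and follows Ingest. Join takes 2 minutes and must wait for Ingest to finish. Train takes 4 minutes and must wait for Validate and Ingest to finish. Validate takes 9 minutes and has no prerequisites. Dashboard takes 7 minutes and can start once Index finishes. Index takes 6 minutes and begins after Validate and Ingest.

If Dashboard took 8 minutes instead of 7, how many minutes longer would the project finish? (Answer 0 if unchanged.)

1

As given, the longest chain is Ingest→Index→Dashboard = 9+6+7 = 22, so the finish is 22 minutes.
Dashboard is on the critical path; changing it to 8 makes that path 23 minutes.
That remains the longest chain; total 23 minutes.
Change in finish: 23 − 22 = +1 minutes.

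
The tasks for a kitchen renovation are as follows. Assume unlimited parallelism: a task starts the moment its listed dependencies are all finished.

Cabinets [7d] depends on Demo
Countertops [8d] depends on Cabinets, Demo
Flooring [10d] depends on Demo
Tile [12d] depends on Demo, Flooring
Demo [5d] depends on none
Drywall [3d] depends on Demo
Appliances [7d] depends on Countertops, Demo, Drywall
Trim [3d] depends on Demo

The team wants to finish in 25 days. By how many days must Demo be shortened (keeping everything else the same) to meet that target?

Current finish: 27 days; target: 25.
Demo is on every critical path, so each day cut from Demo cuts the finish by one (this holds down to a finish of 23).
Need 27 − 25 = 2 days off Demo → Demo becomes 3 days, finish becomes 25.

2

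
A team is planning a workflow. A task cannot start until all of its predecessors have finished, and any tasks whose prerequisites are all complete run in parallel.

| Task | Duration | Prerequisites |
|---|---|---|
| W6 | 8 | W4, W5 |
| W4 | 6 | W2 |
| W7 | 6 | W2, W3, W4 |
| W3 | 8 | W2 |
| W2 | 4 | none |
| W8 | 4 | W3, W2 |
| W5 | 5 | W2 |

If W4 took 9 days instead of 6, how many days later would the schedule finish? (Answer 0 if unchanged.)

As given, the longest chain is W2→W4→W6 = 4+6+8 = 18, so the finish is 18 days.
W4 is on the critical path; changing it to 9 makes that path 21 days.
That remains the longest chain; total 21 days.
Change in finish: 21 − 18 = +3 days.

3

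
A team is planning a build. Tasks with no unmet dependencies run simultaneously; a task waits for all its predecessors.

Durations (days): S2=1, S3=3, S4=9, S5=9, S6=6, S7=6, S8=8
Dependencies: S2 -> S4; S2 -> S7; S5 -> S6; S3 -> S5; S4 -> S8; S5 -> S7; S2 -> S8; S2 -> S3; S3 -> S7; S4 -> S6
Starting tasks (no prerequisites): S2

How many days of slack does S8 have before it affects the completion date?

S2→S3→S5→S6 = 1+3+9+6 = 19 sets the makespan at 19 days.
The longest chain containing S8 totals 18 days.
Float = 19 − 18 = 1.

1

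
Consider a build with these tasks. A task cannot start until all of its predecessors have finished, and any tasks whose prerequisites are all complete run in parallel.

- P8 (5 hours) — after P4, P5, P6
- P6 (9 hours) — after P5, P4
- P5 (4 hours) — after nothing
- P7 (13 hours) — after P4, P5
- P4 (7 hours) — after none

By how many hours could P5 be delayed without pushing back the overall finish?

Critical path: P4→P6→P8 = 7+9+5 = 21, so the finish is 21 hours.
Longest path through P5: 18 hours (earliest finish 4, latest finish 7).
So P5 can slip 7 − 4 = 3 hours.

3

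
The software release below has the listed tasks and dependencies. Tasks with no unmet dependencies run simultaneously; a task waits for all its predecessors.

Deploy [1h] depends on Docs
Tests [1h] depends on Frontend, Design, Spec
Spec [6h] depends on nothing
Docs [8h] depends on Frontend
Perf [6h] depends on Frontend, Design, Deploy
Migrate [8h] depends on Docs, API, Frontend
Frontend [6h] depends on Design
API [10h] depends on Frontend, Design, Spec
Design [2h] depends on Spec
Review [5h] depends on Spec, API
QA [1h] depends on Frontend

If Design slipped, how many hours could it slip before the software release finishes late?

Spec→Design→Frontend→API→Migrate = 6+2+6+10+8 = 32 sets the makespan at 32 hours.
Design finishes as early as 8 and must finish by 8.
Float = 32 − 32 = 0.

0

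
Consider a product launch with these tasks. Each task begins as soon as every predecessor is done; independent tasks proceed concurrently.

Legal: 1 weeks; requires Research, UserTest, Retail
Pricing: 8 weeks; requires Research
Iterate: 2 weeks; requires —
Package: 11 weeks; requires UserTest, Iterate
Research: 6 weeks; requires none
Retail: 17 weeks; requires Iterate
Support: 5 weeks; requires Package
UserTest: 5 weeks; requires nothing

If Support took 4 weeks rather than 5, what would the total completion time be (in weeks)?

The binding path is UserTest→Package→Support = 5+11+5 = 21; finish at 21 weeks.
Support is on the critical path; changing it to 4 makes that path 20 weeks.
The critical path is still UserTest→Package→Support; finish is now 20 weeks.

20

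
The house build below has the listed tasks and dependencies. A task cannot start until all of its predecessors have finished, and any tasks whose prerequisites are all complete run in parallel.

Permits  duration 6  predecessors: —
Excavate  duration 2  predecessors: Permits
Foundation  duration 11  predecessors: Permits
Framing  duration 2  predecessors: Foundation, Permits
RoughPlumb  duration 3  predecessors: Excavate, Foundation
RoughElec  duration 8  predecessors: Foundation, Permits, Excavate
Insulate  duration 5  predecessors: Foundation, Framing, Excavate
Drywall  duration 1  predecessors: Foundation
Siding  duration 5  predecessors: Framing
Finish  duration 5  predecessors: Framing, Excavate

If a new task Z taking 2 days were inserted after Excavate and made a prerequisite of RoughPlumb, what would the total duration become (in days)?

Originally the job takes 25 days.
With Z inserted, RoughPlumb now waits for max(Excavate, Foundation, Z).
New critical path: Permits→Foundation→RoughElec = 6+11+8 = 25 ⇒ 25 days.

25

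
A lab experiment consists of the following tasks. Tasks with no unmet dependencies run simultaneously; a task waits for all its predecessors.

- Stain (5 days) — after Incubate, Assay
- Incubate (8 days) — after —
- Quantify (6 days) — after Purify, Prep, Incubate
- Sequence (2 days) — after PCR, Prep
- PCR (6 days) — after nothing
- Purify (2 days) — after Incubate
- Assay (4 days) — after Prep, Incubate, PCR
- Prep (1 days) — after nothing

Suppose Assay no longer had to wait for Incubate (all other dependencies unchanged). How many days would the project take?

16

Before: longest chain Incubate→Assay→Stain = 8+4+5 = 17, finish 17.
Without Incubate→Assay, Assay's earliest start moves from 8 to 6.
The longest chain is now Incubate→Purify→Quantify = 8+2+6 = 16, so the project takes 16 days.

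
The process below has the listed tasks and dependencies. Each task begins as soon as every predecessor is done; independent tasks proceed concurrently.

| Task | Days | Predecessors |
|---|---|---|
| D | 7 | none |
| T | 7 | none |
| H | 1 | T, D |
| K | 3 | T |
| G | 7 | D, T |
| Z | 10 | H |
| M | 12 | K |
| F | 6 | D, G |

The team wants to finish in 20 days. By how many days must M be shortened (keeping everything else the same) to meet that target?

Current finish: 22 days; target: 20.
M is on every critical path, so each day cut from M cuts the finish by one (this holds down to a finish of 20).
Need 22 − 20 = 2 days off M → M becomes 10 days, finish becomes 20.

2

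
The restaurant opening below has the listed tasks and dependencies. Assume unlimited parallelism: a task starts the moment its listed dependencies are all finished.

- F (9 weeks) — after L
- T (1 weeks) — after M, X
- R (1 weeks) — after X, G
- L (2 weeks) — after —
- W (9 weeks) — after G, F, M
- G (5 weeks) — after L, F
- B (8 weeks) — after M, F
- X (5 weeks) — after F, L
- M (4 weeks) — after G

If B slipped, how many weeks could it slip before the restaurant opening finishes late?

Critical path: L→F→G→M→W = 2+9+5+4+9 = 29, so the finish is 29 weeks.
B finishes as early as 28 and must finish by 29.
Slack of B = 21 − 20 = 1 week.

1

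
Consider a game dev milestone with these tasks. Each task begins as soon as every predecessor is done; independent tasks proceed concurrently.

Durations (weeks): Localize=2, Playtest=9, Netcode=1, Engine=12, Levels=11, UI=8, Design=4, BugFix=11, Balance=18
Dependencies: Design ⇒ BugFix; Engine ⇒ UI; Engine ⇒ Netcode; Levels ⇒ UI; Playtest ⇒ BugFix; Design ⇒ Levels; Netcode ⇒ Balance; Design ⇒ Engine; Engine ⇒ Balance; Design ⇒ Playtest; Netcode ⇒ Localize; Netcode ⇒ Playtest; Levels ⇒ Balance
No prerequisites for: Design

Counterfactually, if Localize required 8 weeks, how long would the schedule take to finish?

37

Baseline: Design→Engine→Netcode→Playtest→BugFix = 4+12+1+9+11 = 37 → 37 weeks.
Localize is off the critical path — its longest chain is 19 weeks, giving 18 of slack.
That remains the longest chain; total 37 weeks.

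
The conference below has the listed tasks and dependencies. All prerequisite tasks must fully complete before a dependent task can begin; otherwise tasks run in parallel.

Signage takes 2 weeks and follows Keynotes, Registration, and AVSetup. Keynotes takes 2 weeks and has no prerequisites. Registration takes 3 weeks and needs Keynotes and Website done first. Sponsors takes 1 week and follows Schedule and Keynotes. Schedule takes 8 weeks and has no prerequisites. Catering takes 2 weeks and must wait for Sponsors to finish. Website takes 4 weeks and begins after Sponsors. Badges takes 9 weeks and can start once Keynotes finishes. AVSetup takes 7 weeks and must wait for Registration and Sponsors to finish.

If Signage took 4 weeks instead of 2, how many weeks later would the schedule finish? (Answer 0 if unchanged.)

2

The binding path is Schedule→Sponsors→Website→Registration→AVSetup→Signage = 8+1+4+3+7+2 = 25; finish at 25 weeks.
Since Signage is critical, the +2 change carries straight to that chain (now 27 weeks).
That remains the longest chain; total 27 weeks.
Change in finish: 27 − 25 = +2 weeks.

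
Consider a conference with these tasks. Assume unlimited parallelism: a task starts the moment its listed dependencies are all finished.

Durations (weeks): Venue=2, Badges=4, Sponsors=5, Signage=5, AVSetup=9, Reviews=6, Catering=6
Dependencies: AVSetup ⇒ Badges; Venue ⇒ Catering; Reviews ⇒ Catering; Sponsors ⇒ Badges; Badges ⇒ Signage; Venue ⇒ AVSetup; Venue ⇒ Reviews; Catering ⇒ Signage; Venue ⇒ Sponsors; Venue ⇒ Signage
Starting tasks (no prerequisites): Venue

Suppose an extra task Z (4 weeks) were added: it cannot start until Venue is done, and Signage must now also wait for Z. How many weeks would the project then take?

20

Originally the project takes 20 weeks.
With Z inserted, Signage now waits for max(Catering, Venue, Badges, Z).
New critical path: Venue→AVSetup→Badges→Signage = 2+9+4+5 = 20 ⇒ 20 weeks.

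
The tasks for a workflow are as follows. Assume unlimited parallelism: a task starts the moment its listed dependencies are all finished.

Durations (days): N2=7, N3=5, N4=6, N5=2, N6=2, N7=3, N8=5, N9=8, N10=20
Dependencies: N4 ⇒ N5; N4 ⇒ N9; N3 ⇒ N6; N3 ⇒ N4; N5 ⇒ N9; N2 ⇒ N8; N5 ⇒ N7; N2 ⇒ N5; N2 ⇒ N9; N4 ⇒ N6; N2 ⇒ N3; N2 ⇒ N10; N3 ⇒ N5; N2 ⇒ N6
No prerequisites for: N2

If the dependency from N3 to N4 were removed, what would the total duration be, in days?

27

With the dependency in place, N2→N3→N4→N5→N9 = 7+5+6+2+8 = 28 sets the finish at 28 days.
Without N3→N4, N4's earliest start moves from 12 to 0.
The longest chain is now N2→N10 = 7+20 = 27, so the plan takes 27 days.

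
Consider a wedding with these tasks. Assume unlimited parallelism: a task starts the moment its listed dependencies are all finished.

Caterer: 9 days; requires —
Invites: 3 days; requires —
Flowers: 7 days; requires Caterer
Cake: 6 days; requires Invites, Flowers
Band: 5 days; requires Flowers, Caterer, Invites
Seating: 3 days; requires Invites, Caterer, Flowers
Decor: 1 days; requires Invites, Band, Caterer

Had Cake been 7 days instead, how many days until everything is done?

Baseline: Caterer→Flowers→Cake = 9+7+6 = 22 → 22 days.
Cake lies on that path, so at 7 days the path becomes 23 days.
No other chain overtakes it, so the finish is 23 days.

23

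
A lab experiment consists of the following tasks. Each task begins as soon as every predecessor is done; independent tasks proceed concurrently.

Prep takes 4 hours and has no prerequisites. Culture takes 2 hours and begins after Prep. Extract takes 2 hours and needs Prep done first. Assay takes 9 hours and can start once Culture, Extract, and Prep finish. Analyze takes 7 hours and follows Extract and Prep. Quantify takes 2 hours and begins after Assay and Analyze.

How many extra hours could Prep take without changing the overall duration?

Critical path: Prep→Culture→Assay→Quantify = 4+2+9+2 = 17, so the finish is 17 hours.
Longest path through Prep: 17 hours (earliest finish 4, latest finish 4).
So Prep can slip 4 − 4 = 0 hours.

0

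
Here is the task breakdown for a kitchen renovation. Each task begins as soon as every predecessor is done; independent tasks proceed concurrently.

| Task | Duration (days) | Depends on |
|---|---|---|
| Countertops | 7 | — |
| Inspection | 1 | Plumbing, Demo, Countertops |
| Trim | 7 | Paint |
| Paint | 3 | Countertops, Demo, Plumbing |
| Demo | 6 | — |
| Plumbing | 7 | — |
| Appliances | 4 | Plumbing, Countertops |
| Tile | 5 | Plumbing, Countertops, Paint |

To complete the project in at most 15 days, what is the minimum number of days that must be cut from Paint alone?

2

Current finish: 17 days; target: 15.
Paint is on every critical path, so each day cut from Paint cuts the finish by one (this holds down to a finish of 15).
Need 17 − 15 = 2 days off Paint → Paint becomes 1 day, finish becomes 15.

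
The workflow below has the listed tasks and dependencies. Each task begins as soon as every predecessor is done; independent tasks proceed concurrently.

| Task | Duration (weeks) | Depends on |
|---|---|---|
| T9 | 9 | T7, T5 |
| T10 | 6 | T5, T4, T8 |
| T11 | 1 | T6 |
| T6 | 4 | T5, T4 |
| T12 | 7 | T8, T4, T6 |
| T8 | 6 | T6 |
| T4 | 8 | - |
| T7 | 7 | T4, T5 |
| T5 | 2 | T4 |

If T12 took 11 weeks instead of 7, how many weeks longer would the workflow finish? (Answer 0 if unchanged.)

Critical path before the change: T4→T5→T6→T8→T12 = 8+2+4+6+7 = 27 giving 27 weeks.
Since T12 is critical, the +4 change carries straight to that chain (now 31 weeks).
No other chain overtakes it, so the finish is 31 weeks.
Change in finish: 31 − 27 = +4 weeks.

4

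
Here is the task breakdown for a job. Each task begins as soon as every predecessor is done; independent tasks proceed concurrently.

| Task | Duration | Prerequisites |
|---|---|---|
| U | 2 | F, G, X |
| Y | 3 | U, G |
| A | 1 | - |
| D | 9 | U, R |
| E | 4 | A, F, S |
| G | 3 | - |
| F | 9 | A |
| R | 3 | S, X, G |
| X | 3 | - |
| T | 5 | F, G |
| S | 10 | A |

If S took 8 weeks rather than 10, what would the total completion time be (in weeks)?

As given, the longest chain is A→S→R→D = 1+10+3+9 = 23, so the finish is 23 weeks.
S is on the critical path; changing it to 8 makes that path 21 weeks.
That remains the longest chain; total 21 weeks.

21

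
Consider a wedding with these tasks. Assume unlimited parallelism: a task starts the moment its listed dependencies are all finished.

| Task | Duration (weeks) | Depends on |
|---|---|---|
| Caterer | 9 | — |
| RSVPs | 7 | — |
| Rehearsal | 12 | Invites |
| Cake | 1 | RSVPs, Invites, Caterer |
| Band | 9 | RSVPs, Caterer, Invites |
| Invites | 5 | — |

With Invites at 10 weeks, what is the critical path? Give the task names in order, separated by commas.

Invites, Rehearsal

Baseline: Caterer→Band = 9+9 = 18 → 18 weeks.
Invites has 1 week of float (longest path through it is 17).
Now Invites→Rehearsal = 10+12 = 22 is longest, so the finish becomes 22 weeks.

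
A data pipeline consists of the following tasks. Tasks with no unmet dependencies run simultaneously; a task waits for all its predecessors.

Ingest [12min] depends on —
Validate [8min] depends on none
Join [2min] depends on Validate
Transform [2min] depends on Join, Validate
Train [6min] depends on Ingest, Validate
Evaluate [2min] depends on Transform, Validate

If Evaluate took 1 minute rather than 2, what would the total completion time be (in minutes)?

18

Actual critical path: Ingest→Train = 12+6 = 18 ⇒ 18 minutes.
Evaluate is off the critical path — its longest chain is 14 minutes, giving 4 of slack.
The critical path is still Ingest→Train; finish is now 18 minutes.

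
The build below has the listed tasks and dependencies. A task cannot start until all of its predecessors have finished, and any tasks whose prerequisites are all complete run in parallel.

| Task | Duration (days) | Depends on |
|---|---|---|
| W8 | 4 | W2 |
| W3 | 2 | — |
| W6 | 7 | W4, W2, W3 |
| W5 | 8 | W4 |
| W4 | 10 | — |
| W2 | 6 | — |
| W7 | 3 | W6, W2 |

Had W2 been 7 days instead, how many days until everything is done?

Critical path before the change: W4→W6→W7 = 10+7+3 = 20 giving 20 days.
The longest path through W2 is only 16 days, so W2 has float 4.
No other chain overtakes it, so the finish is 20 days.

20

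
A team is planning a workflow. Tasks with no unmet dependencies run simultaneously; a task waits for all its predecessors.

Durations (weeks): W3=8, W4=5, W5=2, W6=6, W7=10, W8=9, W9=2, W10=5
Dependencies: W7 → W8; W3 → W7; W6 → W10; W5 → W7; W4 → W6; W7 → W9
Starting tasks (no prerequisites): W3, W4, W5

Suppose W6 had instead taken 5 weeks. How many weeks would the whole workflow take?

As given, the longest chain is W3→W7→W8 = 8+10+9 = 27, so the finish is 27 weeks.
W6 is off the critical path — its longest chain is 16 weeks, giving 11 of slack.
The critical path is still W3→W7→W8; finish is now 27 weeks.

27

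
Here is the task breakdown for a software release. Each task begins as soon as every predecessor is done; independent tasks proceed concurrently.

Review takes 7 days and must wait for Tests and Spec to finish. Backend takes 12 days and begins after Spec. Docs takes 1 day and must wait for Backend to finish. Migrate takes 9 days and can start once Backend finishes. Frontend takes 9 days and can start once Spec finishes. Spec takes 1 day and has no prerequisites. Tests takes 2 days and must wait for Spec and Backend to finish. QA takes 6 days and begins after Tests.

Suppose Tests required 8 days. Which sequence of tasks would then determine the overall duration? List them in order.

Spec, Backend, Tests, Review

Actual critical path: Spec→Backend→Tests→Review = 1+12+2+7 = 22 ⇒ 22 days.
Tests is on the critical path; changing it to 8 makes that path 28 days.
The critical path is still Spec→Backend→Tests→Review; finish is now 28 days.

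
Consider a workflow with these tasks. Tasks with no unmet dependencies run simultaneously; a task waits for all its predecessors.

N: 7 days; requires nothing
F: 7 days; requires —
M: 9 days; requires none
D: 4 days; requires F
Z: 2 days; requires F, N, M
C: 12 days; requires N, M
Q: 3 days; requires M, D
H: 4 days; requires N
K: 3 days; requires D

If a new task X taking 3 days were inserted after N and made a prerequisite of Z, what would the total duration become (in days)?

21

Originally the project takes 21 days.
With X inserted, Z now waits for max(F, N, M, X).
New critical path: M→C = 9+12 = 21 ⇒ 21 days.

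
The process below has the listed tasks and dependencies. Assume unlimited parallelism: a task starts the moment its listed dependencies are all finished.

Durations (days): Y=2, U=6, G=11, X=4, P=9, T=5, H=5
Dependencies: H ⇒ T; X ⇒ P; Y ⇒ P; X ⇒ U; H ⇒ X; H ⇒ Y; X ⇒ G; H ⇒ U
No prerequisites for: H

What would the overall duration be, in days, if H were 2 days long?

17

Actual critical path: H→X→G = 5+4+11 = 20 ⇒ 20 days.
H is on the critical path; changing it to 2 makes that path 17 days.
No other chain overtakes it, so the finish is 17 days.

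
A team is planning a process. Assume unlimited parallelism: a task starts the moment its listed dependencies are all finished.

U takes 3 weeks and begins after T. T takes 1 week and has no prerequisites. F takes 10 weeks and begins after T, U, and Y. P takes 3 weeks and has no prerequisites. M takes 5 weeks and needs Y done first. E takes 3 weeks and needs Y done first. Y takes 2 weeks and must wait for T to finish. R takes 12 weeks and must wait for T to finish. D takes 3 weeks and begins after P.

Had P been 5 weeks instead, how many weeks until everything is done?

14

As given, the longest chain is T→U→F = 1+3+10 = 14, so the finish is 14 weeks.
P is off the critical path — its longest chain is 6 weeks, giving 8 of slack.
No other chain overtakes it, so the finish is 14 weeks.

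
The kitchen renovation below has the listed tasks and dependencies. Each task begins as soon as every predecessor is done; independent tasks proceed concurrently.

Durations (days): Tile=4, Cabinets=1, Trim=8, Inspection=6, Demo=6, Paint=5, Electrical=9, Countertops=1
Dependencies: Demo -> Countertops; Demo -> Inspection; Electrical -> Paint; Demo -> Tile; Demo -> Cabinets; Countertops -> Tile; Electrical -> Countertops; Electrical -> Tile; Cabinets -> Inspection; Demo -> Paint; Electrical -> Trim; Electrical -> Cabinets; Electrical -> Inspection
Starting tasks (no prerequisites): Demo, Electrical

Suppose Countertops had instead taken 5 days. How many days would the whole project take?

18

The binding path is Electrical→Trim = 9+8 = 17; finish at 17 days.
Countertops has 3 days of float (longest path through it is 14).
The binding chain switches to Electrical→Countertops→Tile = 9+5+4 = 18; finish 18 days.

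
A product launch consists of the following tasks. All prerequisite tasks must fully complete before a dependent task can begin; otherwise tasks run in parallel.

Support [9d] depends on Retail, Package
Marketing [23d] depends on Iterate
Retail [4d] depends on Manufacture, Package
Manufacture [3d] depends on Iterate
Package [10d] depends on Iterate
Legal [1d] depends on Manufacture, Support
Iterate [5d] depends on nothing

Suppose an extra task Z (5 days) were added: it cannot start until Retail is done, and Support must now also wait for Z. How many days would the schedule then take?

Originally the schedule takes 29 days.
With Z inserted, Support now waits for max(Retail, Package, Z).
New critical path: Iterate→Package→Retail→Z→Support→Legal = 5+10+4+5+9+1 = 34 ⇒ 34 days.

34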